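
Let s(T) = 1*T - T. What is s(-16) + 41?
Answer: 41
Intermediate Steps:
s(T) = 0 (s(T) = T - T = 0)
s(-16) + 41 = 0 + 41 = 41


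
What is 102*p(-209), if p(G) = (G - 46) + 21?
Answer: -23868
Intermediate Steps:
p(G) = -25 + G (p(G) = (-46 + G) + 21 = -25 + G)
102*p(-209) = 102*(-25 - 209) = 102*(-234) = -23868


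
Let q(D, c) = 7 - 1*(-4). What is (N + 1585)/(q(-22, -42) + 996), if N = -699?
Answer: 886/1007 ≈ 0.87984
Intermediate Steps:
q(D, c) = 11 (q(D, c) = 7 + 4 = 11)
(N + 1585)/(q(-22, -42) + 996) = (-699 + 1585)/(11 + 996) = 886/1007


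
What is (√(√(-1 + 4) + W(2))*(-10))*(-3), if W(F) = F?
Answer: 30*√(2 + √3) ≈ 57.956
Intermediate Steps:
(√(√(-1 + 4) + W(2))*(-10))*(-3) = (√(√(-1 + 4) + 2)*(-10))*(-3) = (√(√3 + 2)*(-10))*(-3) = (√(2 + √3)*(-10))*(-3) = -10*√(2 + √3)*(-3) = 30*√(2 + √3)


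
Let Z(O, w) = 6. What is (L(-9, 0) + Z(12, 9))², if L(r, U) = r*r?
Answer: 7569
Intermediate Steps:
L(r, U) = r²
(L(-9, 0) + Z(12, 9))² = ((-9)² + 6)² = (81 + 6)² = 87² = 7569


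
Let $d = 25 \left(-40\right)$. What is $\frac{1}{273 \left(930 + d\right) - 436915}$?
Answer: $- \frac{1}{456025} \approx -2.1929 \cdot 10^{-6}$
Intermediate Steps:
$d = -1000$
$\frac{1}{273 \left(930 + d\right) - 436915} = \frac{1}{273 \left(930 - 1000\right) - 436915} = \frac{1}{273 \left(-70\right) - 436915} = \frac{1}{-19110 - 436915} = \frac{1}{-456025} = - \frac{1}{456025}$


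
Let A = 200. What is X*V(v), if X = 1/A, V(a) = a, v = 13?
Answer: 13/200 ≈ 0.065000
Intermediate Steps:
X = 1/200 ≈ 0.0050000
X*V(v) = (1/200)*13 = 13/200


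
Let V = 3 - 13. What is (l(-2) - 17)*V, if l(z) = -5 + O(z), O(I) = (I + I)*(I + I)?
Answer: 60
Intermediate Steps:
V = -10
O(I) = 4*I² (O(I) = (2*I)*(2*I) = 4*I²)
l(z) = -5 + 4*z²
(l(-2) - 17)*V = ((-5 + 4*(-2)²) - 17)*(-10) = ((-5 + 4*4) - 17)*(-10) = ((-5 + 16) - 17)*(-10) = (11 - 17)*(-10) = -6*(-10) = 60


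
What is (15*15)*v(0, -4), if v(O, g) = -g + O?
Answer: 900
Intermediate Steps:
v(O, g) = O - g
(15*15)*v(0, -4) = (15*15)*(0 - 1*(-4)) = 225*(0 + 4) = 225*4 = 900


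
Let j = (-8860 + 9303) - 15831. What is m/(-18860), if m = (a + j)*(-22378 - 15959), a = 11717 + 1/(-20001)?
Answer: -234570276122/31434905 ≈ -7462.1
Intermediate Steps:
j = -15388 (j = 443 - 15831 = -15388)
a = 234351716/20001 (a = 11717 - 1/20001 = 234351716/20001 ≈ 11717.)
m = 938281104488/6667 (m = (234351716/20001 - 15388)*(-22378 - 15959) = -73423672/20001*(-38337) = 938281104488/6667 ≈ 1.4074e+8)
m/(-18860) = (938281104488/6667)/(-18860) = (938281104488/6667)*(-1/18860) = -234570276122/31434905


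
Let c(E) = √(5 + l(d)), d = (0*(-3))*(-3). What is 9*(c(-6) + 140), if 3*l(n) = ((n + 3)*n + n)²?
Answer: 1260 + 9*√5 ≈ 1280.1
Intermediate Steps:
d = 0 (d = 0*(-3) = 0)
l(n) = (n + n*(3 + n))²/3 (l(n) = ((n + 3)*n + n)²/3 = ((3 + n)*n + n)²/3 = (n*(3 + n) + n)²/3 = (n + n*(3 + n))²/3)
c(E) = √5 (c(E) = √(5 + (⅓)*0²*(4 + 0)²) = √(5 + (⅓)*0*4²) = √(5 + (⅓)*0*16) = √(5 + 0) = √5)
9*(c(-6) + 140) = 9*(√5 + 140) = 9*(140 + √5) = 1260 + 9*√5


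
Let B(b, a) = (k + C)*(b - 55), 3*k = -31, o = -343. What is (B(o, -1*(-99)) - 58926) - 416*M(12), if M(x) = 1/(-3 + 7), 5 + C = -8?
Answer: -149230/3 ≈ -49743.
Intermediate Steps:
C = -13 (C = -5 - 8 = -13)
k = -31/3 (k = (⅓)*(-31) = -31/3 ≈ -10.333)
M(x) = ¼ (M(x) = 1/4 = ¼)
B(b, a) = 3850/3 - 70*b/3 (B(b, a) = (-31/3 - 13)*(b - 55) = -70*(-55 + b)/3 = 3850/3 - 70*b/3)
(B(o, -1*(-99)) - 58926) - 416*M(12) = ((3850/3 - 70/3*(-343)) - 58926) - 416*¼ = ((3850/3 + 24010/3) - 58926) - 104 = (27860/3 - 58926) - 104 = -148918/3 - 104 = -149230/3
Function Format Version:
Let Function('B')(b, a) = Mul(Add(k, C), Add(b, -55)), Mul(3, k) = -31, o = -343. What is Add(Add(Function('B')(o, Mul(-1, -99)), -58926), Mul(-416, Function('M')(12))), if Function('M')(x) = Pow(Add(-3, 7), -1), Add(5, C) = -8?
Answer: Rational(-149230, 3) ≈ -49743.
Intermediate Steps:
C = -13 (C = Add(-5, -8) = -13)
k = Rational(-31, 3) (k = Mul(Rational(1, 3), -31) = Rational(-31, 3) ≈ -10.333)
Function('M')(x) = Rational(1, 4) (Function('M')(x) = Pow(4, -1) = Rational(1, 4))
Function('B')(b, a) = Add(Rational(3850, 3), Mul(Rational(-70, 3), b)) (Function('B')(b, a) = Mul(Add(Rational(-31, 3), -13), Add(b, -55)) = Mul(Rational(-70, 3), Add(-55, b)) = Add(Rational(3850, 3), Mul(Rational(-70, 3), b)))
Add(Add(Function('B')(o, Mul(-1, -99)), -58926), Mul(-416, Function('M')(12))) = Add(Add(Add(Rational(3850, 3), Mul(Rational(-70, 3), -343)), -58926), Mul(-416, Rational(1, 4))) = Add(Add(Add(Rational(3850, 3), Rational(24010, 3)), -58926), -104) = Add(Add(Rational(27860, 3), -58926), -104) = Add(Rational(-148918, 3), -104) = Rational(-149230, 3)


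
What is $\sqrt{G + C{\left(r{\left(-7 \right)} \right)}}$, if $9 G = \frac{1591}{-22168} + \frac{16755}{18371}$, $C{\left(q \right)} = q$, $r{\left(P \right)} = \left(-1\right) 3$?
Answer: $\frac{i \sqrt{1084655858285602714}}{610872492} \approx 1.7049 i$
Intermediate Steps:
$r{\left(P \right)} = -3$
$G = \frac{342196579}{3665234952}$ ($G = \frac{\frac{1591}{-22168} + \frac{16755}{18371}}{9} = \frac{1591 \left(- \frac{1}{22168}\right) + 16755 \cdot \frac{1}{18371}}{9} = \frac{- \frac{1591}{22168} + \frac{16755}{18371}}{9} = \frac{1}{9} \cdot \frac{342196579}{407248328} = \frac{342196579}{3665234952} \approx 0.093363$)
$\sqrt{G + C{\left(r{\left(-7 \right)} \right)}} = \sqrt{\frac{342196579}{3665234952} - 3} = \sqrt{- \frac{10653508277}{3665234952}} = \frac{i \sqrt{1084655858285602714}}{610872492}$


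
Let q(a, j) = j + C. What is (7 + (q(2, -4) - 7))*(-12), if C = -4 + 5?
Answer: 36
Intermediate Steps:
C = 1
q(a, j) = 1 + j (q(a, j) = j + 1 = 1 + j)
(7 + (q(2, -4) - 7))*(-12) = (7 + ((1 - 4) - 7))*(-12) = (7 + (-3 - 7))*(-12) = (7 - 10)*(-12) = -3*(-12) = 36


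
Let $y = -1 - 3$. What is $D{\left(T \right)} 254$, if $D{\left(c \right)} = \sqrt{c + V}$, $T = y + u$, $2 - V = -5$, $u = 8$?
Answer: $254 \sqrt{11} \approx 842.42$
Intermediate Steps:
$V = 7$ ($V = 2 - -5 = 2 + 5 = 7$)
$y = -4$ ($y = -1 - 3 = -4$)
$T = 4$ ($T = -4 + 8 = 4$)
$D{\left(c \right)} = \sqrt{7 + c}$ ($D{\left(c \right)} = \sqrt{c + 7} = \sqrt{7 + c}$)
$D{\left(T \right)} 254 = \sqrt{7 + 4} \cdot 254 = \sqrt{11} \cdot 254 = 254 \sqrt{11}$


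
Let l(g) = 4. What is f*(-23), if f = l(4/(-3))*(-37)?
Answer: 3404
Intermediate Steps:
f = -148 (f = 4*(-37) = -148)
f*(-23) = -148*(-23) = 3404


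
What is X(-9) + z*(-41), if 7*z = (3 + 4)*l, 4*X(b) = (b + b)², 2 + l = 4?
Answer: -1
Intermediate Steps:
l = 2 (l = -2 + 4 = 2)
X(b) = b² (X(b) = (b + b)²/4 = (2*b)²/4 = (4*b²)/4 = b²)
z = 2 (z = ((3 + 4)*2)/7 = (7*2)/7 = (⅐)*14 = 2)
X(-9) + z*(-41) = (-9)² + 2*(-41) = 81 - 82 = -1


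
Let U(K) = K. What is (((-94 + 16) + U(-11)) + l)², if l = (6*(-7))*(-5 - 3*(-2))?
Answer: 17161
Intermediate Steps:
l = -42 (l = -42*(-5 + 6) = -42*1 = -42)
(((-94 + 16) + U(-11)) + l)² = (((-94 + 16) - 11) - 42)² = ((-78 - 11) - 42)² = (-89 - 42)² = (-131)² = 17161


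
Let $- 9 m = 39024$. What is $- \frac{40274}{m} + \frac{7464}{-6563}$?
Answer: $\frac{115977179}{14228584} \approx 8.151$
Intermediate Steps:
$m = -4336$ ($m = \left(- \frac{1}{9}\right) 39024 = -4336$)
$- \frac{40274}{m} + \frac{7464}{-6563} = - \frac{40274}{-4336} + \frac{7464}{-6563} = \left(-40274\right) \left(- \frac{1}{4336}\right) + 7464 \left(- \frac{1}{6563}\right) = \frac{20137}{2168} - \frac{7464}{6563} = \frac{115977179}{14228584}$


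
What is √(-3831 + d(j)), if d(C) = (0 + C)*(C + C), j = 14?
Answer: I*√3439 ≈ 58.643*I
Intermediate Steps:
d(C) = 2*C² (d(C) = C*(2*C) = 2*C²)
√(-3831 + d(j)) = √(-3831 + 2*14²) = √(-3831 + 2*196) = √(-3831 + 392) = √(-3439) = I*√3439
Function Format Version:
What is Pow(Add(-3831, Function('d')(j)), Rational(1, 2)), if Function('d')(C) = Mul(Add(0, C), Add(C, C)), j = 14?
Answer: Mul(I, Pow(3439, Rational(1, 2))) ≈ Mul(58.643, I)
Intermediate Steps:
Function('d')(C) = Mul(2, Pow(C, 2)) (Function('d')(C) = Mul(C, Mul(2, C)) = Mul(2, Pow(C, 2)))
Pow(Add(-3831, Function('d')(j)), Rational(1, 2)) = Pow(Add(-3831, Mul(2, Pow(14, 2))), Rational(1, 2)) = Pow(Add(-3831, Mul(2, 196)), Rational(1, 2)) = Pow(Add(-3831, 392), Rational(1, 2)) = Pow(-3439, Rational(1, 2)) = Mul(I, Pow(3439, Rational(1, 2)))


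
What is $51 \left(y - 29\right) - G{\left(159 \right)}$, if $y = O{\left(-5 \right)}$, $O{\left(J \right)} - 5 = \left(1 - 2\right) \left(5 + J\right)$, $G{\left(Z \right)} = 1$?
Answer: $-1225$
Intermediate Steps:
$O{\left(J \right)} = - J$ ($O{\left(J \right)} = 5 + \left(1 - 2\right) \left(5 + J\right) = 5 - \left(5 + J\right) = - J$)
$y = 5$ ($y = \left(-1\right) \left(-5\right) = 5$)
$51 \left(y - 29\right) - G{\left(159 \right)} = 51 \left(5 - 29\right) - 1 = 51 \left(-24\right) - 1 = -1224 - 1 = -1225$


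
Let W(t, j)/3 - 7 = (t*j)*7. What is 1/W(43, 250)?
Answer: 1/225771 ≈ 4.4293e-6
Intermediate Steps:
W(t, j) = 21 + 21*j*t (W(t, j) = 21 + 3*((t*j)*7) = 21 + 3*((j*t)*7) = 21 + 3*(7*j*t) = 21 + 21*j*t)
1/W(43, 250) = 1/(21 + 21*250*43) = 1/(21 + 225750) = 1/225771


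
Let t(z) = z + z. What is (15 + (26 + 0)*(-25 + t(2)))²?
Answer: 281961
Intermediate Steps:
t(z) = 2*z
(15 + (26 + 0)*(-25 + t(2)))² = (15 + (26 + 0)*(-25 + 2*2))² = (15 + 26*(-25 + 4))² = (15 + 26*(-21))² = (15 - 546)² = (-531)² = 281961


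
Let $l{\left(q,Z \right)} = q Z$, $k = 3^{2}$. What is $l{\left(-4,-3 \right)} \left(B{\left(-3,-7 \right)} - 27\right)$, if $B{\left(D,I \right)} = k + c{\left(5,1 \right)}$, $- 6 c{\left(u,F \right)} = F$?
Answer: $-218$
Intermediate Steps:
$k = 9$
$c{\left(u,F \right)} = - \frac{F}{6}$
$l{\left(q,Z \right)} = Z q$
$B{\left(D,I \right)} = \frac{53}{6}$ ($B{\left(D,I \right)} = 9 - \frac{1}{6} = \frac{53}{6}$)
$l{\left(-4,-3 \right)} \left(B{\left(-3,-7 \right)} - 27\right) = \left(-3\right) \left(-4\right) \left(\frac{53}{6} - 27\right) = 12 \left(- \frac{109}{6}\right) = -218$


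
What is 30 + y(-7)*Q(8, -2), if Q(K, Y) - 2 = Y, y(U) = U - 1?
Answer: 30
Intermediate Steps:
y(U) = -1 + U
Q(K, Y) = 2 + Y
30 + y(-7)*Q(8, -2) = 30 + (-1 - 7)*(2 - 2) = 30 - 8*0 = 30 + 0 = 30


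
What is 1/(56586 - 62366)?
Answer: -1/5780 ≈ -0.00017301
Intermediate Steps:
1/(56586 - 62366) = 1/(-5780) = -1/5780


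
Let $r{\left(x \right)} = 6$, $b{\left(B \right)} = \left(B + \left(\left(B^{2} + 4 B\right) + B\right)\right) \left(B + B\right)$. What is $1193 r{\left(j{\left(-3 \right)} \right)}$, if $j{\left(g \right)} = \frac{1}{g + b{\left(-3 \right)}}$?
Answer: $7158$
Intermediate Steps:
$b{\left(B \right)} = 2 B \left(B^{2} + 6 B\right)$ ($b{\left(B \right)} = \left(B + \left(B^{2} + 5 B\right)\right) 2 B = \left(B^{2} + 6 B\right) 2 B = 2 B \left(B^{2} + 6 B\right)$)
$j{\left(g \right)} = \frac{1}{54 + g}$ ($j{\left(g \right)} = \frac{1}{g + 2 \left(-3\right)^{2} \left(6 - 3\right)} = \frac{1}{g + 2 \cdot 9 \cdot 3} = \frac{1}{g + 54} = \frac{1}{54 + g}$)
$1193 r{\left(j{\left(-3 \right)} \right)} = 1193 \cdot 6 = 7158$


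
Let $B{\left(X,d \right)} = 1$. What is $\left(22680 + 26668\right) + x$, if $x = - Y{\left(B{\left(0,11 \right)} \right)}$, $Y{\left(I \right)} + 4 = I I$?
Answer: $49351$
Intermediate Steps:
$Y{\left(I \right)} = -4 + I^{2}$ ($Y{\left(I \right)} = -4 + I I = -4 + I^{2}$)
$x = 3$ ($x = - (-4 + 1^{2}) = - (-4 + 1) = \left(-1\right) \left(-3\right) = 3$)
$\left(22680 + 26668\right) + x = \left(22680 + 26668\right) + 3 = 49348 + 3 = 49351$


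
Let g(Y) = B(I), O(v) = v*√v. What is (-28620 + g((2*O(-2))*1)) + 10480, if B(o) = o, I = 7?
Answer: -18133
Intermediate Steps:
O(v) = v^(3/2)
g(Y) = 7
(-28620 + g((2*O(-2))*1)) + 10480 = (-28620 + 7) + 10480 = -28613 + 10480 = -18133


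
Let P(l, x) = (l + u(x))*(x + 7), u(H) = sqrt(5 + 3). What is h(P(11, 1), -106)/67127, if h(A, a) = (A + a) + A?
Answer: 70/67127 + 32*sqrt(2)/67127 ≈ 0.0017170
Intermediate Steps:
u(H) = 2*sqrt(2) (u(H) = sqrt(8) = 2*sqrt(2))
P(l, x) = (7 + x)*(l + 2*sqrt(2)) (P(l, x) = (l + 2*sqrt(2))*(x + 7) = (l + 2*sqrt(2))*(7 + x) = (7 + x)*(l + 2*sqrt(2)))
h(A, a) = a + 2*A
h(P(11, 1), -106)/67127 = (-106 + 2*(7*11 + 14*sqrt(2) + 11*1 + 2*1*sqrt(2)))/67127 = (-106 + 2*(77 + 14*sqrt(2) + 11 + 2*sqrt(2)))*(1/67127) = (-106 + 2*(88 + 16*sqrt(2)))*(1/67127) = (-106 + (176 + 32*sqrt(2)))*(1/67127) = (70 + 32*sqrt(2))*(1/67127) = 70/67127 + 32*sqrt(2)/67127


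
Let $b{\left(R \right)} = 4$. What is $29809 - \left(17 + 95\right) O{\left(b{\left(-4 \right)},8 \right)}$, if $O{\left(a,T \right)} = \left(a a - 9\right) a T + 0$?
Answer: $4721$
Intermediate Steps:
$O{\left(a,T \right)} = T a \left(-9 + a^{2}\right)$ ($O{\left(a,T \right)} = \left(a^{2} - 9\right) a T + 0 = \left(-9 + a^{2}\right) a T + 0 = a \left(-9 + a^{2}\right) T + 0 = T a \left(-9 + a^{2}\right) + 0 = T a \left(-9 + a^{2}\right)$)
$29809 - \left(17 + 95\right) O{\left(b{\left(-4 \right)},8 \right)} = 29809 - \left(17 + 95\right) 8 \cdot 4 \left(-9 + 4^{2}\right) = 29809 - 112 \cdot 8 \cdot 4 \left(-9 + 16\right) = 29809 - 112 \cdot 8 \cdot 4 \cdot 7 = 29809 - 112 \cdot 224 = 29809 - 25088 = 4721$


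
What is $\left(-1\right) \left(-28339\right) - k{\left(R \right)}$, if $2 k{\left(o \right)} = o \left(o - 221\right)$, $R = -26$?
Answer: $25128$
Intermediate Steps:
$k{\left(o \right)} = \frac{o \left(-221 + o\right)}{2}$ ($k{\left(o \right)} = \frac{o \left(o - 221\right)}{2} = \frac{o \left(-221 + o\right)}{2}$)
$\left(-1\right) \left(-28339\right) - k{\left(R \right)} = \left(-1\right) \left(-28339\right) - \frac{1}{2} \left(-26\right) \left(-221 - 26\right) = 28339 - \frac{1}{2} \left(-26\right) \left(-247\right) = 28339 - 3211 = 25128$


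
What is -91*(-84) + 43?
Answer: 7687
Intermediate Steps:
-91*(-84) + 43 = 7644 + 43 = 7687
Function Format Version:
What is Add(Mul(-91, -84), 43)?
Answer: 7687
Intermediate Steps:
Add(Mul(-91, -84), 43) = Add(7644, 43) = 7687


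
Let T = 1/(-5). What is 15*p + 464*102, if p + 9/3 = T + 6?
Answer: 47370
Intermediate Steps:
T = -⅕ (T = 1*(-⅕) = -⅕ ≈ -0.20000)
p = 14/5 (p = -3 + (-⅕ + 6) = -3 + 29/5 = 14/5 ≈ 2.8000)
15*p + 464*102 = 15*(14/5) + 464*102 = 42 + 47328 = 47370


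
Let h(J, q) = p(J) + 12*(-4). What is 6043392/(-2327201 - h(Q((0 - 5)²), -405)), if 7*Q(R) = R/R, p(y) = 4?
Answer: -671488/258573 ≈ -2.5969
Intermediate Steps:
Q(R) = ⅐ (Q(R) = (R/R)/7 = (⅐)*1 = ⅐)
h(J, q) = -44 (h(J, q) = 4 + 12*(-4) = 4 - 48 = -44)
6043392/(-2327201 - h(Q((0 - 5)²), -405)) = 6043392/(-2327201 - 1*(-44)) = 6043392/(-2327201 + 44) = 6043392/(-2327157) = 6043392*(-1/2327157) = -671488/258573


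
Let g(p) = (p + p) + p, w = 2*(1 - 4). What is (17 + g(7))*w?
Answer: -228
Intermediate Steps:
w = -6 (w = 2*(-3) = -6)
g(p) = 3*p (g(p) = 2*p + p = 3*p)
(17 + g(7))*w = (17 + 3*7)*(-6) = (17 + 21)*(-6) = 38*(-6) = -228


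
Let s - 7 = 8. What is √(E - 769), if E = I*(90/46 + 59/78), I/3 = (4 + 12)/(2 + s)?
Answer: I*√19670655953/5083 ≈ 27.592*I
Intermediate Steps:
s = 15 (s = 7 + 8 = 15)
I = 48/17 (I = 3*((4 + 12)/(2 + 15)) = 3*(16/17) = 48/17 ≈ 2.8235)
E = 38936/5083 (E = 48*(90/46 + 59/78)/17 = 48*(90*(1/46) + 59*(1/78))/17 = 48*(45/23 + 59/78)/17 = (48/17)*(4867/1794) = 38936/5083 ≈ 7.6600)
√(E - 769) = √(38936/5083 - 769) = √(-3869891/5083) = I*√19670655953/5083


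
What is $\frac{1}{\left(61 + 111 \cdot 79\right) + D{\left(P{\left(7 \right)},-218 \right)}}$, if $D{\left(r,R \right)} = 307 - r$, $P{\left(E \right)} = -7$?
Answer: $\frac{1}{9144} \approx 0.00010936$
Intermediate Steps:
$\frac{1}{\left(61 + 111 \cdot 79\right) + D{\left(P{\left(7 \right)},-218 \right)}} = \frac{1}{\left(61 + 111 \cdot 79\right) + \left(307 - -7\right)} = \frac{1}{\left(61 + 8769\right) + \left(307 + 7\right)} = \frac{1}{8830 + 314} = \frac{1}{9144}$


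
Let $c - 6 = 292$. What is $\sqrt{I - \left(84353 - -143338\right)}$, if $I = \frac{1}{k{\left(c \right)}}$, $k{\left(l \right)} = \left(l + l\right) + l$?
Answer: $\frac{i \sqrt{181978843182}}{894} \approx 477.17 i$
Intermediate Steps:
$c = 298$ ($c = 6 + 292 = 298$)
$k{\left(l \right)} = 3 l$ ($k{\left(l \right)} = 2 l + l = 3 l$)
$I = \frac{1}{894}$ ($I = \frac{1}{3 \cdot 298} = \frac{1}{894} \approx 0.0011186$)
$\sqrt{I - \left(84353 - -143338\right)} = \sqrt{\frac{1}{894} - \left(84353 - -143338\right)} = \sqrt{\frac{1}{894} - \left(84353 + 143338\right)} = \sqrt{\frac{1}{894} - 227691} = \sqrt{- \frac{203555753}{894}} = \frac{i \sqrt{181978843182}}{894}$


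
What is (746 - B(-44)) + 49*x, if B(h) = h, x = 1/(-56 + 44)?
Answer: 9431/12 ≈ 785.92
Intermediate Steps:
x = -1/12 (x = 1/(-12) = -1/12 ≈ -0.083333)
(746 - B(-44)) + 49*x = (746 - 1*(-44)) + 49*(-1/12) = (746 + 44) - 49/12 = 790 - 49/12 = 9431/12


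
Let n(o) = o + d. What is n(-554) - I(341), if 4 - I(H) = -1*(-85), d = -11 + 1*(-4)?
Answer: -488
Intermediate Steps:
d = -15 (d = -11 - 4 = -15)
n(o) = -15 + o (n(o) = o - 15 = -15 + o)
I(H) = -81 (I(H) = 4 - (-1)*(-85) = 4 - 1*85 = 4 - 85 = -81)
n(-554) - I(341) = (-15 - 554) - 1*(-81) = -569 + 81 = -488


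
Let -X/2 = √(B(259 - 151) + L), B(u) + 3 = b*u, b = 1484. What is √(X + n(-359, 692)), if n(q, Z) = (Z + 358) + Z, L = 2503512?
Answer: √(1742 - 2*√2663781) ≈ 39.016*I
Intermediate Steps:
n(q, Z) = 358 + 2*Z (n(q, Z) = (358 + Z) + Z = 358 + 2*Z)
B(u) = -3 + 1484*u
X = -2*√2663781 (X = -2*√((-3 + 1484*(259 - 151)) + 2503512) = -2*√((-3 + 1484*108) + 2503512) = -2*√((-3 + 160272) + 2503512) = -2*√(160269 + 2503512) = -2*√2663781 ≈ -3264.2)
√(X + n(-359, 692)) = √(-2*√2663781 + (358 + 2*692)) = √(-2*√2663781 + (358 + 1384)) = √(-2*√2663781 + 1742) = √(1742 - 2*√2663781)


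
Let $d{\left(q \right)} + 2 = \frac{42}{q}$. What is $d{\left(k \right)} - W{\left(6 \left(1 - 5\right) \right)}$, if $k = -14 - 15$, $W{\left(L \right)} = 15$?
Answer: $- \frac{535}{29} \approx -18.448$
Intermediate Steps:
$k = -29$ ($k = -14 - 15 = -29$)
$d{\left(q \right)} = -2 + \frac{42}{q}$
$d{\left(k \right)} - W{\left(6 \left(1 - 5\right) \right)} = \left(-2 + \frac{42}{-29}\right) - 15 = \left(-2 + 42 \left(- \frac{1}{29}\right)\right) - 15 = \left(-2 - \frac{42}{29}\right) - 15 = - \frac{100}{29} - 15 = - \frac{535}{29}$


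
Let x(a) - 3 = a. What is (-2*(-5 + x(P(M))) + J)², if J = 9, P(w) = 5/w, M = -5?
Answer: 225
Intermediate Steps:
x(a) = 3 + a
(-2*(-5 + x(P(M))) + J)² = (-2*(-5 + (3 + 5/(-5))) + 9)² = (-2*(-5 + (3 + 5*(-⅕))) + 9)² = (-2*(-5 + (3 - 1)) + 9)² = (-2*(-5 + 2) + 9)² = (-2*(-3) + 9)² = (6 + 9)² = 15² = 225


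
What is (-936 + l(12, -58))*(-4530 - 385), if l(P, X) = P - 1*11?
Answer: 4595525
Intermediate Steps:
l(P, X) = -11 + P (l(P, X) = P - 11 = -11 + P)
(-936 + l(12, -58))*(-4530 - 385) = (-936 + (-11 + 12))*(-4530 - 385) = (-936 + 1)*(-4915) = -935*(-4915) = 4595525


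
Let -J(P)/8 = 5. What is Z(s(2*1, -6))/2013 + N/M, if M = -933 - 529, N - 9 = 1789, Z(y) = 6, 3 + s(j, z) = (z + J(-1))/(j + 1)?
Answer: -601767/490501 ≈ -1.2268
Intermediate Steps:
J(P) = -40 (J(P) = -8*5 = -40)
s(j, z) = -3 + (-40 + z)/(1 + j) (s(j, z) = -3 + (z - 40)/(j + 1) = -3 + (-40 + z)/(1 + j))
N = 1798 (N = 9 + 1789 = 1798)
M = -1462
Z(s(2*1, -6))/2013 + N/M = 6/2013 + 1798/(-1462) = 6*(1/2013) + 1798*(-1/1462) = 2/671 - 899/731 = -601767/490501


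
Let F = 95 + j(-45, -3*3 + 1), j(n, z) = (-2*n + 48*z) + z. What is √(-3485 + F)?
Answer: 2*I*√923 ≈ 60.762*I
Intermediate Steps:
j(n, z) = -2*n + 49*z
F = -207 (F = 95 + (-2*(-45) + 49*(-3*3 + 1)) = 95 + (90 + 49*(-9 + 1)) = 95 + (90 + 49*(-8)) = 95 + (90 - 392) = 95 - 302 = -207)
√(-3485 + F) = √(-3485 - 207) = √(-3692) = 2*I*√923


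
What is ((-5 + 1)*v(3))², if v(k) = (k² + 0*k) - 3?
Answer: 576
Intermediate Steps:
v(k) = -3 + k² (v(k) = (k² + 0) - 3 = k² - 3 = -3 + k²)
((-5 + 1)*v(3))² = ((-5 + 1)*(-3 + 3²))² = (-4*(-3 + 9))² = (-4*6)² = (-24)² = 576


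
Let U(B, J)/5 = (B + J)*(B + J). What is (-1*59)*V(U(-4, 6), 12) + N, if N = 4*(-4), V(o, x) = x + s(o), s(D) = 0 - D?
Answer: 456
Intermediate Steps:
s(D) = -D
U(B, J) = 5*(B + J)² (U(B, J) = 5*((B + J)*(B + J)) = 5*(B + J)²)
V(o, x) = x - o
N = -16
(-1*59)*V(U(-4, 6), 12) + N = (-1*59)*(12 - 5*(-4 + 6)²) - 16 = -59*(12 - 5*2²) - 16 = -59*(12 - 5*4) - 16 = -59*(12 - 1*20) - 16 = -59*(12 - 20) - 16 = -59*(-8) - 16 = 472 - 16 = 456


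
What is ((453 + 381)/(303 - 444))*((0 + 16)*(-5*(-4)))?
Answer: -88960/47 ≈ -1892.8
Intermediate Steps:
((453 + 381)/(303 - 444))*((0 + 16)*(-5*(-4))) = (834/(-141))*(16*20) = (834*(-1/141))*320 = -278/47*320 = -88960/47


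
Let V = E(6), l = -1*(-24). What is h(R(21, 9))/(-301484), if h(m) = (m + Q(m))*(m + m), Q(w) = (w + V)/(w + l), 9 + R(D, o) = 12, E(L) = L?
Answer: -5/75371 ≈ -6.6338e-5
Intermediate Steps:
l = 24
V = 6
R(D, o) = 3 (R(D, o) = -9 + 12 = 3)
Q(w) = (6 + w)/(24 + w) (Q(w) = (w + 6)/(w + 24) = (6 + w)/(24 + w))
h(m) = 2*m*(m + (6 + m)/(24 + m)) (h(m) = (m + (6 + m)/(24 + m))*(m + m) = (m + (6 + m)/(24 + m))*(2*m) = 2*m*(m + (6 + m)/(24 + m)))
h(R(21, 9))/(-301484) = (2*3*(6 + 3 + 3*(24 + 3))/(24 + 3))/(-301484) = (2*3*(6 + 3 + 3*27)/27)*(-1/301484) = (2*3*(1/27)*(6 + 3 + 81))*(-1/301484) = (2*3*(1/27)*90)*(-1/301484) = 20*(-1/301484) = -5/75371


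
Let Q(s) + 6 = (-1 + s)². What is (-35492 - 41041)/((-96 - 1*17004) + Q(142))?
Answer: -25511/925 ≈ -27.579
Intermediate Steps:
Q(s) = -6 + (-1 + s)²
(-35492 - 41041)/((-96 - 1*17004) + Q(142)) = (-35492 - 41041)/((-96 - 1*17004) + (-6 + (-1 + 142)²)) = -76533/((-96 - 17004) + (-6 + 141²)) = -76533/(-17100 + (-6 + 19881)) = -76533/(-17100 + 19875) = -76533/2775 = -76533*1/2775 = -25511/925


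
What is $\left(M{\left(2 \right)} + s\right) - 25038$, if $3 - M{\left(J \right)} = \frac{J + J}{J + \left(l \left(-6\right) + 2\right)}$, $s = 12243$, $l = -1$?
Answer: $- \frac{63962}{5} \approx -12792.0$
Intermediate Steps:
$M{\left(J \right)} = 3 - \frac{2 J}{8 + J}$ ($M{\left(J \right)} = 3 - \frac{J + J}{J + \left(\left(-1\right) \left(-6\right) + 2\right)} = 3 - \frac{2 J}{J + \left(6 + 2\right)} = 3 - \frac{2 J}{J + 8} = 3 - \frac{2 J}{8 + J}$)
$\left(M{\left(2 \right)} + s\right) - 25038 = \left(\frac{24 + 2}{8 + 2} + 12243\right) - 25038 = \left(\frac{1}{10} \cdot 26 + 12243\right) - 25038 = \left(\frac{13}{5} + 12243\right) - 25038 = \frac{61228}{5} - 25038 = - \frac{63962}{5}$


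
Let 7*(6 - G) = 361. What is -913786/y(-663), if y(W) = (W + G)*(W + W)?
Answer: -3198251/3288480 ≈ -0.97256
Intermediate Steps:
G = -319/7 (G = 6 - ⅐*361 = 6 - 361/7 = -319/7 ≈ -45.571)
y(W) = 2*W*(-319/7 + W) (y(W) = (W - 319/7)*(W + W) = (-319/7 + W)*(2*W) = 2*W*(-319/7 + W))
-913786/y(-663) = -913786*(-7/(1326*(-319 + 7*(-663)))) = -913786*(-7/(1326*(-319 - 4641))) = -913786/((2/7)*(-663)*(-4960)) = -913786/6576960/7 = -913786*7/6576960 = -3198251/3288480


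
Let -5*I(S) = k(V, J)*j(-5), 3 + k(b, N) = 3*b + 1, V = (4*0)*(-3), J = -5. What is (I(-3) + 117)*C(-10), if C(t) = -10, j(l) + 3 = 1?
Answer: -1162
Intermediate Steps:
V = 0 (V = 0*(-3) = 0)
j(l) = -2 (j(l) = -3 + 1 = -2)
k(b, N) = -2 + 3*b (k(b, N) = -3 + (3*b + 1) = -3 + (1 + 3*b) = -2 + 3*b)
I(S) = -⅘ (I(S) = -(-2 + 3*0)*(-2)/5 = -(-2 + 0)*(-2)/5 = -(-2)*(-2)/5 = -⅕*4 = -⅘)
(I(-3) + 117)*C(-10) = (-⅘ + 117)*(-10) = (581/5)*(-10) = -1162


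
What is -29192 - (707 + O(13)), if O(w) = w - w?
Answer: -29899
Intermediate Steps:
O(w) = 0
-29192 - (707 + O(13)) = -29192 - (707 + 0) = -29192 - 1*707 = -29192 - 707 = -29899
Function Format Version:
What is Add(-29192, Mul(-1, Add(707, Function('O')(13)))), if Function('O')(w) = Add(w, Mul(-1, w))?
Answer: -29899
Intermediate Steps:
Function('O')(w) = 0
Add(-29192, Mul(-1, Add(707, Function('O')(13)))) = Add(-29192, Mul(-1, Add(707, 0))) = Add(-29192, Mul(-1, 707)) = Add(-29192, -707) = -29899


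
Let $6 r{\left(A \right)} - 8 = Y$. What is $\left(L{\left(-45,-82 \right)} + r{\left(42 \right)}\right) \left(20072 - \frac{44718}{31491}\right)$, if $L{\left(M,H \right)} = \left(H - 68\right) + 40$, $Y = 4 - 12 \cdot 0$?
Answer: $- \frac{7584511608}{3499} \approx -2.1676 \cdot 10^{6}$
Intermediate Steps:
$Y = 4$ ($Y = 4 - 0 = 4 + 0 = 4$)
$r{\left(A \right)} = 2$ ($r{\left(A \right)} = \frac{4}{3} + \frac{1}{6} \cdot 4 = \frac{4}{3} + \frac{2}{3} = 2$)
$L{\left(M,H \right)} = -28 + H$ ($L{\left(M,H \right)} = \left(-68 + H\right) + 40 = -28 + H$)
$\left(L{\left(-45,-82 \right)} + r{\left(42 \right)}\right) \left(20072 - \frac{44718}{31491}\right) = \left(\left(-28 - 82\right) + 2\right) \left(20072 - \frac{44718}{31491}\right) = \left(-110 + 2\right) \left(20072 - \frac{14906}{10497}\right) = - 108 \left(20072 - \frac{14906}{10497}\right) = \left(-108\right) \frac{210680878}{10497} = - \frac{7584511608}{3499}$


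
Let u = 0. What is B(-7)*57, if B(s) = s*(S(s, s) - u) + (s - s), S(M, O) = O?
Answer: 2793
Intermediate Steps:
B(s) = s² (B(s) = s*(s - 1*0) + (s - s) = s*(s + 0) + 0 = s*s + 0 = s² + 0 = s²)
B(-7)*57 = (-7)²*57 = 49*57 = 2793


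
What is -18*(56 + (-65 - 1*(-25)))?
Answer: -288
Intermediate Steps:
-18*(56 + (-65 - 1*(-25))) = -18*(56 + (-65 + 25)) = -18*(56 - 40) = -18*16 = -288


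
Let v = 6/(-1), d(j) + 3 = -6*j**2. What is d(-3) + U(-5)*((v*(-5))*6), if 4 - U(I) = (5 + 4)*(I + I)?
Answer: 16863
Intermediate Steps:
d(j) = -3 - 6*j**2
v = -6 (v = 6*(-1) = -6)
U(I) = 4 - 18*I (U(I) = 4 - (5 + 4)*(I + I) = 4 - 9*2*I = 4 - 18*I)
d(-3) + U(-5)*((v*(-5))*6) = (-3 - 6*(-3)**2) + (4 - 18*(-5))*(-6*(-5)*6) = (-3 - 6*9) + (4 + 90)*(30*6) = (-3 - 54) + 94*180 = -57 + 16920 = 16863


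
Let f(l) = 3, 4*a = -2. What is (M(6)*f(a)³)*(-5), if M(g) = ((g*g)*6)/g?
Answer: -4860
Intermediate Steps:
a = -½ (a = (¼)*(-2) = -½ ≈ -0.50000)
M(g) = 6*g (M(g) = (g²*6)/g = (6*g²)/g = 6*g)
(M(6)*f(a)³)*(-5) = ((6*6)*3³)*(-5) = (36*27)*(-5) = 972*(-5) = -4860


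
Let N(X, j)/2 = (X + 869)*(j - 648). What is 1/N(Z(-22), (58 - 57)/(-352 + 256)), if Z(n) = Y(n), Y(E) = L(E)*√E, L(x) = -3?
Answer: -3792/4271829821 - 144*I*√22/46990128031 ≈ -8.8768e-7 - 1.4374e-8*I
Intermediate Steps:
Y(E) = -3*√E
Z(n) = -3*√n
N(X, j) = 2*(-648 + j)*(869 + X) (N(X, j) = 2*((X + 869)*(j - 648)) = 2*((869 + X)*(-648 + j)) = 2*((-648 + j)*(869 + X)) = 2*(-648 + j)*(869 + X))
1/N(Z(-22), (58 - 57)/(-352 + 256)) = 1/(-1126224 - (-3888)*√(-22) + 1738*((58 - 57)/(-352 + 256)) + 2*(-3*I*√22)*((58 - 57)/(-352 + 256))) = 1/(-1126224 - (-3888)*I*√22 + 1738*(1/(-96)) + 2*(-3*I*√22)*(1/(-96))) = 1/(-1126224 - (-3888)*I*√22 + 1738*(1*(-1/96)) + 2*(-3*I*√22)*(1*(-1/96))) = 1/(-1126224 + 3888*I*√22 + 1738*(-1/96) + 2*(-3*I*√22)*(-1/96)) = 1/(-1126224 + 3888*I*√22 - 869/48 + I*√22/16) = 1/(-54059621/48 + 62209*I*√22/16)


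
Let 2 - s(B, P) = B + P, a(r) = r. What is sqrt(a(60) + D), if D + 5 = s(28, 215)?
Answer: I*sqrt(186) ≈ 13.638*I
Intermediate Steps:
s(B, P) = 2 - B - P (s(B, P) = 2 - (B + P) = 2 + (-B - P) = 2 - B - P)
D = -246 (D = -5 + (2 - 1*28 - 1*215) = -5 + (2 - 28 - 215) = -5 - 241 = -246)
sqrt(a(60) + D) = sqrt(60 - 246) = sqrt(-186) = I*sqrt(186)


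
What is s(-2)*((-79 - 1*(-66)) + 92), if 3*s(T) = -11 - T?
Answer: -237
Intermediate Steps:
s(T) = -11/3 - T/3 (s(T) = (-11 - T)/3 = -11/3 - T/3)
s(-2)*((-79 - 1*(-66)) + 92) = (-11/3 - ⅓*(-2))*((-79 - 1*(-66)) + 92) = (-11/3 + ⅔)*((-79 + 66) + 92) = -3*(-13 + 92) = -3*79 = -237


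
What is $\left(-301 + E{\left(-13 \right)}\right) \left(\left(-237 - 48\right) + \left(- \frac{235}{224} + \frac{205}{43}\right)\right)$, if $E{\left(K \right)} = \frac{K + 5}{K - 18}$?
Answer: $\frac{25258850515}{298592} \approx 84593.0$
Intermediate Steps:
$E{\left(K \right)} = \frac{5 + K}{-18 + K}$
$\left(-301 + E{\left(-13 \right)}\right) \left(\left(-237 - 48\right) + \left(- \frac{235}{224} + \frac{205}{43}\right)\right) = \left(-301 + \frac{5 - 13}{-18 - 13}\right) \left(\left(-237 - 48\right) + \left(- \frac{235}{224} + \frac{205}{43}\right)\right) = \left(-301 + \frac{1}{-31} \left(-8\right)\right) \left(-285 + \left(\left(-235\right) \frac{1}{224} + 205 \cdot \frac{1}{43}\right)\right) = \left(-301 - - \frac{8}{31}\right) \left(-285 + \left(- \frac{235}{224} + \frac{205}{43}\right)\right) = \left(-301 + \frac{8}{31}\right) \left(-285 + \frac{35815}{9632}\right) = \left(- \frac{9323}{31}\right) \left(- \frac{2709305}{9632}\right) = \frac{25258850515}{298592}$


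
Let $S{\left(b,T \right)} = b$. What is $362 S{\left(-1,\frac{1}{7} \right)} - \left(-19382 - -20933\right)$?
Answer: $-1913$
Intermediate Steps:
$362 S{\left(-1,\frac{1}{7} \right)} - \left(-19382 - -20933\right) = 362 \left(-1\right) - \left(-19382 - -20933\right) = -362 - \left(-19382 + 20933\right) = -362 - 1551 = -1913$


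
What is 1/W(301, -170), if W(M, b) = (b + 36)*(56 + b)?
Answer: 1/15276 ≈ 6.5462e-5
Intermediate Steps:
W(M, b) = (36 + b)*(56 + b)
1/W(301, -170) = 1/(2016 + (-170)**2 + 92*(-170)) = 1/(2016 + 28900 - 15640) = 1/15276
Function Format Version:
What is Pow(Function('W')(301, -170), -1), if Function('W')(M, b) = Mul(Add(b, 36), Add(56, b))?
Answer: Rational(1, 15276) ≈ 6.5462e-5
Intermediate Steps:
Function('W')(M, b) = Mul(Add(36, b), Add(56, b))
Pow(Function('W')(301, -170), -1) = Pow(Add(2016, Pow(-170, 2), Mul(92, -170)), -1) = Pow(Add(2016, 28900, -15640), -1) = Pow(15276, -1) = Rational(1, 15276)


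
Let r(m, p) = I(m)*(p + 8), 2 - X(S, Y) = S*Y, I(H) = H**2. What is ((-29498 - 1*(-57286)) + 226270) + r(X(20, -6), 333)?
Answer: 5329502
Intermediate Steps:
X(S, Y) = 2 - S*Y
r(m, p) = m**2*(8 + p) (r(m, p) = m**2*(p + 8) = m**2*(8 + p))
((-29498 - 1*(-57286)) + 226270) + r(X(20, -6), 333) = ((-29498 - 1*(-57286)) + 226270) + (2 - 1*20*(-6))**2*(8 + 333) = ((-29498 + 57286) + 226270) + (2 + 120)**2*341 = (27788 + 226270) + 122**2*341 = 254058 + 14884*341 = 254058 + 5075444 = 5329502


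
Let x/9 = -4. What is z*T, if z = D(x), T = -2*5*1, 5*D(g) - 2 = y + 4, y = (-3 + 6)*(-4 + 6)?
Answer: -24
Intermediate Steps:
x = -36 (x = 9*(-4) = -36)
y = 6 (y = 3*2 = 6)
D(g) = 12/5 (D(g) = ⅖ + (6 + 4)/5 = ⅖ + (⅕)*10 = ⅖ + 2 = 12/5)
T = -10 (T = -10*1 = -10)
z = 12/5 ≈ 2.4000
z*T = (12/5)*(-10) = -24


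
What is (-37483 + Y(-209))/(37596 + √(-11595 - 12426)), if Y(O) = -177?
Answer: -471955120/471161079 + 37660*I*√2669/471161079 ≈ -1.0017 + 0.0041294*I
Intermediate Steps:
(-37483 + Y(-209))/(37596 + √(-11595 - 12426)) = (-37483 - 177)/(37596 + √(-11595 - 12426)) = -37660/(37596 + √(-24021)) = -37660/(37596 + 3*I*√2669)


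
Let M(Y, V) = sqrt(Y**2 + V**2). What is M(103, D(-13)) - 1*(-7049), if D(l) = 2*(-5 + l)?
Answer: 7049 + sqrt(11905) ≈ 7158.1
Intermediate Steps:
D(l) = -10 + 2*l
M(Y, V) = sqrt(V**2 + Y**2)
M(103, D(-13)) - 1*(-7049) = sqrt((-10 + 2*(-13))**2 + 103**2) - 1*(-7049) = sqrt((-10 - 26)**2 + 10609) + 7049 = sqrt((-36)**2 + 10609) + 7049 = sqrt(1296 + 10609) + 7049 = sqrt(11905) + 7049 = 7049 + sqrt(11905)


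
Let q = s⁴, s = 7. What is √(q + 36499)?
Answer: 10*√389 ≈ 197.23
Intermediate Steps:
q = 2401 (q = 7⁴ = 2401)
√(q + 36499) = √(2401 + 36499) = √38900 = 10*√389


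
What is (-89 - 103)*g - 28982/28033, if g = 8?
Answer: -43087670/28033 ≈ -1537.0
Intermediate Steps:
(-89 - 103)*g - 28982/28033 = (-89 - 103)*8 - 28982/28033 = -192*8 - 28982*1/28033 = -1536 - 28982/28033 = -43087670/28033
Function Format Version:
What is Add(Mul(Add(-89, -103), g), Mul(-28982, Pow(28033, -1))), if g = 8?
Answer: Rational(-43087670, 28033) ≈ -1537.0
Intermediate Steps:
Add(Mul(Add(-89, -103), g), Mul(-28982, Pow(28033, -1))) = Add(Mul(Add(-89, -103), 8), Mul(-28982, Pow(28033, -1))) = Add(Mul(-192, 8), Mul(-28982, Rational(1, 28033))) = Add(-1536, Rational(-28982, 28033)) = Rational(-43087670, 28033)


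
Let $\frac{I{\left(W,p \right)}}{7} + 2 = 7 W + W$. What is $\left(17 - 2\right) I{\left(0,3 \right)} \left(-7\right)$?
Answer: $1470$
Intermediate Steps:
$I{\left(W,p \right)} = -14 + 56 W$ ($I{\left(W,p \right)} = -14 + 7 \left(7 W + W\right) = -14 + 7 \cdot 8 W = -14 + 56 W$)
$\left(17 - 2\right) I{\left(0,3 \right)} \left(-7\right) = \left(17 - 2\right) \left(-14 + 56 \cdot 0\right) \left(-7\right) = \left(17 - 2\right) \left(-14 + 0\right) \left(-7\right) = 15 \left(-14\right) \left(-7\right) = \left(-210\right) \left(-7\right) = 1470$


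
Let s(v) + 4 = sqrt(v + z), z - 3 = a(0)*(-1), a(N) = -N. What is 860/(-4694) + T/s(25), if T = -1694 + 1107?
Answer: -1378979/7041 - 587*sqrt(7)/6 ≈ -454.69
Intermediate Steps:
T = -587
z = 3 (z = 3 - 1*0*(-1) = 3 + 0*(-1) = 3 + 0 = 3)
s(v) = -4 + sqrt(3 + v) (s(v) = -4 + sqrt(v + 3) = -4 + sqrt(3 + v))
860/(-4694) + T/s(25) = 860/(-4694) - 587/(-4 + sqrt(3 + 25)) = 860*(-1/4694) - 587/(-4 + sqrt(28)) = -430/2347 - 587/(-4 + 2*sqrt(7))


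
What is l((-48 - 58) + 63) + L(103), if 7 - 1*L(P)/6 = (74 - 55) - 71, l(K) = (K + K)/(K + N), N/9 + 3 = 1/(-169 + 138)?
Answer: 774032/2179 ≈ 355.22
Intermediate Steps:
N = -846/31 (N = -27 + 9/(-169 + 138) = -27 + 9/(-31) = -27 + 9*(-1/31) = -27 - 9/31 = -846/31 ≈ -27.290)
l(K) = 2*K/(-846/31 + K) (l(K) = (K + K)/(K - 846/31) = (2*K)/(-846/31 + K) = 2*K/(-846/31 + K))
L(P) = 354 (L(P) = 42 - 6*((74 - 55) - 71) = 42 - 6*(19 - 71) = 42 - 6*(-52) = 42 + 312 = 354)
l((-48 - 58) + 63) + L(103) = 62*((-48 - 58) + 63)/(-846 + 31*((-48 - 58) + 63)) + 354 = 62*(-106 + 63)/(-846 + 31*(-106 + 63)) + 354 = 62*(-43)/(-846 + 31*(-43)) + 354 = 62*(-43)/(-846 - 1333) + 354 = 62*(-43)/(-2179) + 354 = 62*(-43)*(-1/2179) + 354 = 2666/2179 + 354 = 774032/2179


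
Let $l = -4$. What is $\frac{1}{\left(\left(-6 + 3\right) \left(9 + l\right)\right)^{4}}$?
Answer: $\frac{1}{50625} \approx 1.9753 \cdot 10^{-5}$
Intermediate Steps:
$\frac{1}{\left(\left(-6 + 3\right) \left(9 + l\right)\right)^{4}} = \frac{1}{\left(\left(-6 + 3\right) \left(9 - 4\right)\right)^{4}} = \frac{1}{\left(\left(-3\right) 5\right)^{4}} = \frac{1}{\left(-15\right)^{4}} = \frac{1}{50625}$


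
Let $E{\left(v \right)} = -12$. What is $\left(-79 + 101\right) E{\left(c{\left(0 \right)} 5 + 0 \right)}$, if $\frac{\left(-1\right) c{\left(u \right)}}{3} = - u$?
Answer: $-264$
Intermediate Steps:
$c{\left(u \right)} = 3 u$ ($c{\left(u \right)} = - 3 \left(- u\right) = 3 u$)
$\left(-79 + 101\right) E{\left(c{\left(0 \right)} 5 + 0 \right)} = \left(-79 + 101\right) \left(-12\right) = 22 \left(-12\right) = -264$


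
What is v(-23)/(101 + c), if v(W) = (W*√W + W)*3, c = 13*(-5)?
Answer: -23/12 - 23*I*√23/12 ≈ -1.9167 - 9.192*I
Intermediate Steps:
c = -65
v(W) = 3*W + 3*W^(3/2) (v(W) = (W^(3/2) + W)*3 = (W + W^(3/2))*3 = 3*W + 3*W^(3/2))
v(-23)/(101 + c) = (3*(-23) + 3*(-23)^(3/2))/(101 - 65) = (-69 + 3*(-23*I*√23))/36 = (-69 - 69*I*√23)*(1/36) = -23/12 - 23*I*√23/12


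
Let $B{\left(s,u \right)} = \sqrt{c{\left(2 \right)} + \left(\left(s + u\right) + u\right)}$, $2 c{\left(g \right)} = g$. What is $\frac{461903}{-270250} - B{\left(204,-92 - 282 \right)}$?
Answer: $- \frac{461903}{270250} - i \sqrt{543} \approx -1.7092 - 23.302 i$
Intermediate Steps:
$c{\left(g \right)} = \frac{g}{2}$
$B{\left(s,u \right)} = \sqrt{1 + s + 2 u}$ ($B{\left(s,u \right)} = \sqrt{\frac{1}{2} \cdot 2 + \left(\left(s + u\right) + u\right)} = \sqrt{1 + \left(s + 2 u\right)} = \sqrt{1 + s + 2 u}$)
$\frac{461903}{-270250} - B{\left(204,-92 - 282 \right)} = \frac{461903}{-270250} - \sqrt{1 + 204 + 2 \left(-92 - 282\right)} = 461903 \left(- \frac{1}{270250}\right) - \sqrt{1 + 204 + 2 \left(-92 - 282\right)} = - \frac{461903}{270250} - \sqrt{1 + 204 + 2 \left(-374\right)} = - \frac{461903}{270250} - \sqrt{1 + 204 - 748} = - \frac{461903}{270250} - \sqrt{-543} = - \frac{461903}{270250} - i \sqrt{543}$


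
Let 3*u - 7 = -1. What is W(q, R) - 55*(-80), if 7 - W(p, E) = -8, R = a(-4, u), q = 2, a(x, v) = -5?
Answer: 4415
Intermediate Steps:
u = 2 (u = 7/3 + (⅓)*(-1) = 7/3 - ⅓ = 2)
R = -5
W(p, E) = 15 (W(p, E) = 7 - 1*(-8) = 7 + 8 = 15)
W(q, R) - 55*(-80) = 15 - 55*(-80) = 15 + 4400 = 4415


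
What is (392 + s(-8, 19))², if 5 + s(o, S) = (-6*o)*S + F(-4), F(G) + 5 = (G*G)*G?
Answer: 1512900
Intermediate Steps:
F(G) = -5 + G³ (F(G) = -5 + (G*G)*G = -5 + G²*G = -5 + G³)
s(o, S) = -74 - 6*S*o (s(o, S) = -5 + ((-6*o)*S + (-5 + (-4)³)) = -5 + (-6*S*o + (-5 - 64)) = -5 + (-6*S*o - 69) = -5 + (-69 - 6*S*o) = -74 - 6*S*o)
(392 + s(-8, 19))² = (392 + (-74 - 6*19*(-8)))² = (392 + (-74 + 912))² = (392 + 838)² = 1230² = 1512900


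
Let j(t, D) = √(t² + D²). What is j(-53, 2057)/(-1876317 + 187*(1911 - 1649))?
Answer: -√4234058/1827323 ≈ -0.0011261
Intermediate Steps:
j(t, D) = √(D² + t²)
j(-53, 2057)/(-1876317 + 187*(1911 - 1649)) = √(2057² + (-53)²)/(-1876317 + 187*(1911 - 1649)) = √(4231249 + 2809)/(-1876317 + 187*262) = √4234058/(-1876317 + 48994) = √4234058/(-1827323) = √4234058*(-1/1827323) = -√4234058/1827323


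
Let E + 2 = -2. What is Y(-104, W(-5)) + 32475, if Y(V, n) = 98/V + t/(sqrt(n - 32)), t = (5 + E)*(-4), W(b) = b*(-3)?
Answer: 1688651/52 + 4*I*sqrt(17)/17 ≈ 32474.0 + 0.97014*I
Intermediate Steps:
W(b) = -3*b
E = -4 (E = -2 - 2 = -4)
t = -4 (t = (5 - 4)*(-4) = 1*(-4) = -4)
Y(V, n) = -4/sqrt(-32 + n) + 98/V (Y(V, n) = 98/V - 4/sqrt(n - 32) = 98/V - 4/sqrt(-32 + n) = -4/sqrt(-32 + n) + 98/V)
Y(-104, W(-5)) + 32475 = (-4/sqrt(-32 - 3*(-5)) + 98/(-104)) + 32475 = (-4/sqrt(-32 + 15) + 98*(-1/104)) + 32475 = (-(-4)*I*sqrt(17)/17 - 49/52) + 32475 = (4*I*sqrt(17)/17 - 49/52) + 32475 = (-49/52 + 4*I*sqrt(17)/17) + 32475 = 1688651/52 + 4*I*sqrt(17)/17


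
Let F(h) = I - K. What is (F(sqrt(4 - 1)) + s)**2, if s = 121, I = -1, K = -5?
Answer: 15625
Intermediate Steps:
F(h) = 4 (F(h) = -1 - 1*(-5) = -1 + 5 = 4)
(F(sqrt(4 - 1)) + s)**2 = (4 + 121)**2 = 125**2 = 15625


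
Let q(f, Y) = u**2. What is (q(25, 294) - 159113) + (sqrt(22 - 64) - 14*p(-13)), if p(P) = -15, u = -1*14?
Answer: -158707 + I*sqrt(42) ≈ -1.5871e+5 + 6.4807*I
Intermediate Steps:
u = -14
q(f, Y) = 196 (q(f, Y) = (-14)**2 = 196)
(q(25, 294) - 159113) + (sqrt(22 - 64) - 14*p(-13)) = (196 - 159113) + (sqrt(22 - 64) - 14*(-15)) = -158917 + (sqrt(-42) + 210) = -158917 + (I*sqrt(42) + 210) = -158917 + (210 + I*sqrt(42)) = -158707 + I*sqrt(42)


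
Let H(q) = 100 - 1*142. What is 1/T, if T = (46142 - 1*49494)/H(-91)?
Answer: 21/1676 ≈ 0.012530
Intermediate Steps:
H(q) = -42 (H(q) = 100 - 142 = -42)
T = 1676/21 (T = (46142 - 1*49494)/(-42) = (46142 - 49494)*(-1/42) = -3352*(-1/42) = 1676/21 ≈ 79.810)
1/T = 1/(1676/21) = 21/1676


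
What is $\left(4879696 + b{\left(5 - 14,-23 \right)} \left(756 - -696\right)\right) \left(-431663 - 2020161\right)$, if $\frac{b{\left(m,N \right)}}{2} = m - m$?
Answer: $-11964155765504$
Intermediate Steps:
$b{\left(m,N \right)} = 0$ ($b{\left(m,N \right)} = 2 \left(m - m\right) = 2 \cdot 0 = 0$)
$\left(4879696 + b{\left(5 - 14,-23 \right)} \left(756 - -696\right)\right) \left(-431663 - 2020161\right) = \left(4879696 + 0 \left(756 - -696\right)\right) \left(-431663 - 2020161\right) = \left(4879696 + 0 \left(756 + 696\right)\right) \left(-2451824\right) = \left(4879696 + 0 \cdot 1452\right) \left(-2451824\right) = \left(4879696 + 0\right) \left(-2451824\right) = 4879696 \left(-2451824\right) = -11964155765504$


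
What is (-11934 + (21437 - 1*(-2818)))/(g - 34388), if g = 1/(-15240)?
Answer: -187772040/524073121 ≈ -0.35829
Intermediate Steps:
g = -1/15240 ≈ -6.5617e-5
(-11934 + (21437 - 1*(-2818)))/(g - 34388) = (-11934 + (21437 - 1*(-2818)))/(-1/15240 - 34388) = (-11934 + (21437 + 2818))/(-524073121/15240) = (-11934 + 24255)*(-15240/524073121) = 12321*(-15240/524073121) = -187772040/524073121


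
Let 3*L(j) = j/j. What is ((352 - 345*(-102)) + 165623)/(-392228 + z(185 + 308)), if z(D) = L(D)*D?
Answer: -603495/1176191 ≈ -0.51309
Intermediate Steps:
L(j) = 1/3 (L(j) = (j/j)/3 = (1/3)*1 = 1/3)
z(D) = D/3
((352 - 345*(-102)) + 165623)/(-392228 + z(185 + 308)) = ((352 - 345*(-102)) + 165623)/(-392228 + (185 + 308)/3) = ((352 + 35190) + 165623)/(-392228 + (1/3)*493) = (35542 + 165623)/(-392228 + 493/3) = 201165/(-1176191/3) = 201165*(-3/1176191) = -603495/1176191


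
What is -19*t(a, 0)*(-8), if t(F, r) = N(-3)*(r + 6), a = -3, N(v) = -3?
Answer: -2736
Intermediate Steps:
t(F, r) = -18 - 3*r (t(F, r) = -3*(r + 6) = -3*(6 + r) = -18 - 3*r)
-19*t(a, 0)*(-8) = -19*(-18 - 3*0)*(-8) = -19*(-18 + 0)*(-8) = -19*(-18)*(-8) = 342*(-8) = -2736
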